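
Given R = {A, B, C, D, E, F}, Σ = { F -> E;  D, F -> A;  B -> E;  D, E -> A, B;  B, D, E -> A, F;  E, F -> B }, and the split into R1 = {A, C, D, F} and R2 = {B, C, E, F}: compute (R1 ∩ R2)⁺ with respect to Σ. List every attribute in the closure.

B, C, E, F

R1 ∩ R2 = {C, F}.
F → E applies, adding E
E, F → B applies, adding B
Closure: {B, C, E, F}.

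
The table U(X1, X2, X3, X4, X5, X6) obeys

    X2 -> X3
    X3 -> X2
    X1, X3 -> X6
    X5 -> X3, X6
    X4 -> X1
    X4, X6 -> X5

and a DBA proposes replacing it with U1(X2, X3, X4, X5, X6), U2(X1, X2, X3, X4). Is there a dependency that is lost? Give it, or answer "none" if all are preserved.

X1, X3 -> X6

Check X1, X3 → X6: no single fragment contains all of {X1, X3, X6}, and the restricted closure of {X1, X3} across the fragments never reaches {X6}.
X2 → X3 is preserved.
X3 → X2 is preserved.
X5 → X3, X6 is preserved.
X4 → X1 is preserved.
X4, X6 → X5 is preserved.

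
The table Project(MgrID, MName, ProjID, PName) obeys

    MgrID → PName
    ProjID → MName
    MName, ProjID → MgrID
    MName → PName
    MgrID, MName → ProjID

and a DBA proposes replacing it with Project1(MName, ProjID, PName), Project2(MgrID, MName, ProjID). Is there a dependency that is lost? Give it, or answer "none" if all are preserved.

MgrID → PName

Check MgrID → PName: no single fragment contains all of {MgrID, PName}, and the restricted closure of {MgrID} across the fragments never reaches {PName}.
ProjID → MName is preserved.
MName, ProjID → MgrID is preserved.
MName → PName is preserved.
MgrID, MName → ProjID is preserved.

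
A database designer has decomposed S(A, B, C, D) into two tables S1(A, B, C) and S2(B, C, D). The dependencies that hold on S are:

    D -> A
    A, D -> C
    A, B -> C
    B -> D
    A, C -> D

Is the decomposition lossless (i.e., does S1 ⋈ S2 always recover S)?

Common attributes: S1 ∩ S2 = {B, C}.
Closure of {B, C}: B → D applies, adding D; D → A applies, adding A. So (B, C)⁺ = {A, B, C, D}.
This closure contains every attribute of S1, so S1 ∩ S2 → S1. The join is lossless.

Yes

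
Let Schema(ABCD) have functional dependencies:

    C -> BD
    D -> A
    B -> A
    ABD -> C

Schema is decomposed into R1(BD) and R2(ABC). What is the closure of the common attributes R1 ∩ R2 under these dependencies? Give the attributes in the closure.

R1 ∩ R2 = {B}.
B → A applies, adding A
Closure: {AB}.

AB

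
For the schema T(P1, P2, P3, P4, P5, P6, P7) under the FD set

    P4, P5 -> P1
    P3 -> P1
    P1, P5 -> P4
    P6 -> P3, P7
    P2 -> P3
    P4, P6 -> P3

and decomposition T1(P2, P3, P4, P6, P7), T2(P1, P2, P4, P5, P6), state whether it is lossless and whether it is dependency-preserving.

lossless but not dependency-preserving

Lossless test: (P2, P4, P6)⁺ = {P1, P2, P3, P4, P6, P7}, which contains all of one fragment — lossless.
Dependency preservation: the restricted closure of {P3} across the fragments never reaches {P1}, so P3 → P1 cannot be enforced without a join — not preserved.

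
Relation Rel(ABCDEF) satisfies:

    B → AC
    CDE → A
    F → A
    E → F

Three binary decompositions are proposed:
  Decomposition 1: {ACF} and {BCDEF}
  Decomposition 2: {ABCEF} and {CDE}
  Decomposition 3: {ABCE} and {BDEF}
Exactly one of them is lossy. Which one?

Decomposition 1: common = {CF}, closure = {ACF} → lossless.
Decomposition 2: common = {CE}, closure = {ACEF} → lossy.
Decomposition 3: common = {BE}, closure = {ABCEF} → lossless.

Decomposition 2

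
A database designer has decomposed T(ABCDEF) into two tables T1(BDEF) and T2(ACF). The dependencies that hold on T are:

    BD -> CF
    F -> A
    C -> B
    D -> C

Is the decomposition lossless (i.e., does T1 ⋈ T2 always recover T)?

No

Common attributes: T1 ∩ T2 = {F}.
Closure of {F}: F → A applies, adding A. So (F)⁺ = {AF}.
The closure contains neither all of T1 = {BDEF} nor all of T2 = {ACF}, so the common attributes are not a superkey of either fragment. The join is lossy.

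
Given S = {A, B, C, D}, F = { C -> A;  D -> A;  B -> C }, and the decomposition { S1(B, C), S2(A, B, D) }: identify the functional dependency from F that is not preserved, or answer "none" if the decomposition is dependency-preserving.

Check C → A: no single fragment contains all of {A, C}, and the restricted closure of {C} across the fragments never reaches {A}.
D → A is preserved.
B → C is preserved.

C -> A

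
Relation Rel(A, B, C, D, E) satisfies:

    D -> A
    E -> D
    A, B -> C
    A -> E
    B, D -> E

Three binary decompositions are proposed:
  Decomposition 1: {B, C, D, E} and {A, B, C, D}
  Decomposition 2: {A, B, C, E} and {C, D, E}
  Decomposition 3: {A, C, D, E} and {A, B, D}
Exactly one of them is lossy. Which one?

Decomposition 3

Decomposition 1: common = {B, C, D}, closure = {A, B, C, D, E} → lossless.
Decomposition 2: common = {C, E}, closure = {A, C, D, E} → lossless.
Decomposition 3: common = {A, D}, closure = {A, D, E} → lossy.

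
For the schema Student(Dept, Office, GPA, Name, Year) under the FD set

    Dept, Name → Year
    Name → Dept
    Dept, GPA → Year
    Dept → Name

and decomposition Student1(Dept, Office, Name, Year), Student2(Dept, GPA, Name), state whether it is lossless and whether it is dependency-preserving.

lossy but dependency-preserving

Lossless test: (Dept, Name)⁺ = {Dept, Name, Year}, which is a superkey of neither fragment — lossy.
Dependency preservation: Dept, GPA → Year is not contained in any single fragment, but the restricted closure of its left-hand side across the fragments still reaches the right-hand side; the remaining FDs each lie inside some fragment. All dependencies are preserved.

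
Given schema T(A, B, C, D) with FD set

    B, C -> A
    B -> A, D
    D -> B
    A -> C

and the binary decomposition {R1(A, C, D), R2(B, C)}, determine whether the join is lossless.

No

Common attributes: R1 ∩ R2 = {C}.
No dependency enlarges {C}, so (C)⁺ = {C}.
The closure contains neither all of R1 = {A, C, D} nor all of R2 = {B, C}, so the common attributes are not a superkey of either fragment. The join is lossy.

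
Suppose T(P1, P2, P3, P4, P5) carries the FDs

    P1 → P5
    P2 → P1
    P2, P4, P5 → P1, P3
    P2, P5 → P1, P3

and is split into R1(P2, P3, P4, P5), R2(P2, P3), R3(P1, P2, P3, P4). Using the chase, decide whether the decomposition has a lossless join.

Yes

Chase test. Columns are P1, P2, P3, P4, P5; row i has aⱼ where attribute j ∈ Ri, else bᵢⱼ.
Initial tableau (one row per fragment):
  row 1: b11 a2 a3 a4 a5
  row 2: b21 a2 a3 b24 b25
  row 3: a1 a2 a3 a4 b35
Rows 1 and 2 agree on P2; apply P2→P1 and equate their P1 entries.
Rows 1 and 3 agree on P2; apply P2→P1 and equate their P1 entries.
Rows 1 and 2 agree on P1; apply P1→P5 and equate their P5 entries.
Rows 1 and 3 agree on P1; apply P1→P5 and equate their P5 entries.
Row 1 is now all distinguished symbols — the join is lossless.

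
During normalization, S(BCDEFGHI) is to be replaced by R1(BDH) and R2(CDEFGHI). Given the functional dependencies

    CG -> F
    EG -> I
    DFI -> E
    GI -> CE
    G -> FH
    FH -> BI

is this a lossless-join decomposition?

No

Common attributes: R1 ∩ R2 = {DH}.
No dependency enlarges {DH}, so (DH)⁺ = {DH}.
The closure contains neither all of R1 = {BDH} nor all of R2 = {CDEFGHI}, so the common attributes are not a superkey of either fragment. The join is lossy.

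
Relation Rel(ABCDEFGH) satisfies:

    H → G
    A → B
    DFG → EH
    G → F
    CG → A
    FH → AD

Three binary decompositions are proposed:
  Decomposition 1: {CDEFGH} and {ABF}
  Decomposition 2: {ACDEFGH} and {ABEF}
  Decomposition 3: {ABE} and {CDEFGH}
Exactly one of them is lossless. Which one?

Decomposition 1: common = {F}, closure = {F} → lossy.
Decomposition 2: common = {AEF}, closure = {ABEF} → lossless.
Decomposition 3: common = {E}, closure = {E} → lossy.

Decomposition 2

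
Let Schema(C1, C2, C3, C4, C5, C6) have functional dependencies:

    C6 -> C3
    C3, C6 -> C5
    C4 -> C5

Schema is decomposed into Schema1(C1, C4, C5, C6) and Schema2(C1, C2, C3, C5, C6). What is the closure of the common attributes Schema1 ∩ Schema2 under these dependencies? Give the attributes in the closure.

C1, C3, C5, C6

Schema1 ∩ Schema2 = {C1, C5, C6}.
C6 → C3 applies, adding C3
Closure: {C1, C3, C5, C6}.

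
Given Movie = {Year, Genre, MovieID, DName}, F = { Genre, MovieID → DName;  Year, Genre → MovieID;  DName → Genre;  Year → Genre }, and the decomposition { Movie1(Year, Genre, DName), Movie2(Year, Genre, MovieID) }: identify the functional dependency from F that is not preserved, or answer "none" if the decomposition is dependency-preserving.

Genre, MovieID → DName

Check Genre, MovieID → DName: no single fragment contains all of {Genre, MovieID, DName}, and the restricted closure of {Genre, MovieID} across the fragments never reaches {DName}.
Year, Genre → MovieID is preserved.
DName → Genre is preserved.
Year → Genre is preserved.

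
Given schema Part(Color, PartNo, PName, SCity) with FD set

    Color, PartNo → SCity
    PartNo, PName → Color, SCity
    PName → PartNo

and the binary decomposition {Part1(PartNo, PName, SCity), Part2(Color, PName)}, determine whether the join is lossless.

Yes

Common attributes: Part1 ∩ Part2 = {PName}.
Closure of {PName}: PName → PartNo applies, adding PartNo; PartNo, PName → Color, SCity applies, adding Color, SCity. So (PName)⁺ = {Color, PartNo, PName, SCity}.
This closure contains every attribute of Part1, so Part1 ∩ Part2 → Part1. The join is lossless.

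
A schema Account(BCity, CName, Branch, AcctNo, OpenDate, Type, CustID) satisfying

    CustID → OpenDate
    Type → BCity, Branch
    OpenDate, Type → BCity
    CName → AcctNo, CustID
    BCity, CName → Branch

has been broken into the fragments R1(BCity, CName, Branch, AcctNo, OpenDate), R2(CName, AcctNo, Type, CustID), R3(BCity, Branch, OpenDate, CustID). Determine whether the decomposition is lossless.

No

Chase test. Columns are BCity, CName, Branch, AcctNo, OpenDate, Type, CustID; row i has aⱼ where attribute j ∈ Ri, else bᵢⱼ.
Initial tableau (one row per fragment):
  row 1: a1 a2 a3 a4 a5 b16 b17
  row 2: b21 a2 b23 a4 b25 a6 a7
  row 3: a1 b32 a3 b34 a5 b36 a7
Rows 2 and 3 agree on CustID; apply CustID→OpenDate and equate their OpenDate entries.
Rows 1 and 2 agree on CName; apply CName→AcctNo, CustID and equate their AcctNo, CustID entries.
No row becomes fully distinguished — the join is lossy.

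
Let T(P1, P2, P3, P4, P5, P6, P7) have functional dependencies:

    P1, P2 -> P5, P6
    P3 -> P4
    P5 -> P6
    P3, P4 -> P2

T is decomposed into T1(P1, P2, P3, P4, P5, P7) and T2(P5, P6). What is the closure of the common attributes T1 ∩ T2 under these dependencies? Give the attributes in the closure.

T1 ∩ T2 = {P5}.
P5 → P6 applies, adding P6
Closure: {P5, P6}.

P5, P6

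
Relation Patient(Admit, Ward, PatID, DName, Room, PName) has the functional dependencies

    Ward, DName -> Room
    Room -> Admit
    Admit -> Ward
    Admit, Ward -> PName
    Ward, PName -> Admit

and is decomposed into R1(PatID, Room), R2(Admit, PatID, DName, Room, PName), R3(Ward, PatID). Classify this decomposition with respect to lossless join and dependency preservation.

lossy and not dependency-preserving

Lossless test (chase): Rows 1 and 2 agree on Room; apply Room→Admit and equate their Admit entries. Rows 1 and 2 agree on Admit; apply Admit→Ward and equate their Ward entries. Rows 1 and 2 agree on Admit, Ward; apply Admit, Ward→PName and equate their PName entries. No row becomes fully distinguished — the join is lossy.
Dependency preservation: the restricted closure of {Ward, DName} across the fragments never reaches {Room}, so Ward, DName → Room cannot be enforced without a join — not preserved.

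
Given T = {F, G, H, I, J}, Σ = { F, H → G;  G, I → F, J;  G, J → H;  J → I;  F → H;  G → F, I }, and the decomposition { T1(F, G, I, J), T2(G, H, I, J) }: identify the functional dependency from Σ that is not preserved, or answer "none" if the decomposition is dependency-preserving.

none

F, H → G: restricted closure across fragments reaches G.
G, I → F, J lies within T1.
G, J → H lies within T2.
J → I lies within T1.
F → H: restricted closure across fragments reaches H.
G → F, I lies within T1.
Every dependency is enforceable on the fragments, so the decomposition is dependency-preserving.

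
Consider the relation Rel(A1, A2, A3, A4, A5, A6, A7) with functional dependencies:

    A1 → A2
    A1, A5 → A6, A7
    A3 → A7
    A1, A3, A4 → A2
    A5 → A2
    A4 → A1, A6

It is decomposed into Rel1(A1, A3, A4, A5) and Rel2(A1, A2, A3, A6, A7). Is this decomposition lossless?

No

Common attributes: Rel1 ∩ Rel2 = {A1, A3}.
Closure of {A1, A3}: A1 → A2 applies, adding A2; A3 → A7 applies, adding A7. So (A1, A3)⁺ = {A1, A2, A3, A7}.
The closure contains neither all of Rel1 = {A1, A3, A4, A5} nor all of Rel2 = {A1, A2, A3, A6, A7}, so the common attributes are not a superkey of either fragment. The join is lossy.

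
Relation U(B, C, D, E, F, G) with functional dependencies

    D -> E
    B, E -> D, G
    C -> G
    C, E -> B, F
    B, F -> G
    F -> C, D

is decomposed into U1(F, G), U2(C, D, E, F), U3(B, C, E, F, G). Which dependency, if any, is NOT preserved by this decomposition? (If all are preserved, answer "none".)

Check B, E → D, G: no single fragment contains all of {B, D, E, G}, and the restricted closure of {B, E} across the fragments never reaches {D, G}.
D → E is preserved.
C → G is preserved.
C, E → B, F is preserved.
B, F → G is preserved.
F → C, D is preserved.

B, E -> D, G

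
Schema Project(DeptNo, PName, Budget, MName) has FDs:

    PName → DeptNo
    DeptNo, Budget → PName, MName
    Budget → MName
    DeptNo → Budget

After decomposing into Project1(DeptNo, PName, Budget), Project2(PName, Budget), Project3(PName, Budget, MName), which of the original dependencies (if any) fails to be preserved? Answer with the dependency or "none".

none

PName → DeptNo lies within Project1.
DeptNo, Budget → PName, MName: restricted closure across fragments reaches PName, MName.
Budget → MName lies within Project3.
DeptNo → Budget lies within Project1.
Every dependency is enforceable on the fragments, so the decomposition is dependency-preserving.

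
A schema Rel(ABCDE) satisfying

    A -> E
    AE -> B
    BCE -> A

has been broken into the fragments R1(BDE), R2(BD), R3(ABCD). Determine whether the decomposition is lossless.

No

Chase test. Columns are ABCDE; row i has aⱼ where attribute j ∈ Ri, else bᵢⱼ.
Initial tableau (one row per fragment):
  row 1: b11 a2 b13 a4 a5
  row 2: b21 a2 b23 a4 b25
  row 3: a1 a2 a3 a4 b35
No row becomes fully distinguished — the join is lossy.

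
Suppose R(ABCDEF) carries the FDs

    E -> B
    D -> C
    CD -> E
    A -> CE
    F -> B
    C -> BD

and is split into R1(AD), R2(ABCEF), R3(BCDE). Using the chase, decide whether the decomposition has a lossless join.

Chase test. Columns are ABCDEF; row i has aⱼ where attribute j ∈ Ri, else bᵢⱼ.
Initial tableau (one row per fragment):
  row 1: a1 b12 b13 a4 b15 b16
  row 2: a1 a2 a3 b24 a5 a6
  row 3: b31 a2 a3 a4 a5 b36
Rows 1 and 3 agree on D; apply D→C and equate their C entries.
Rows 1 and 3 agree on CD; apply CD→E and equate their E entries.
Rows 1 and 2 agree on C; apply C→BD and equate their BD entries.
Row 2 is now all distinguished symbols — the join is lossless.

Yes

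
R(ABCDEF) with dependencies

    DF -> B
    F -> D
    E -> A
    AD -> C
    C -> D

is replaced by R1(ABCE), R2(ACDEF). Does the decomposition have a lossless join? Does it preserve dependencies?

lossy and not dependency-preserving

Lossless test: (ACE)⁺ = {ACDE}, which is a superkey of neither fragment — lossy.
Dependency preservation: the restricted closure of {DF} across the fragments never reaches {B}, so DF → B cannot be enforced without a join — not preserved.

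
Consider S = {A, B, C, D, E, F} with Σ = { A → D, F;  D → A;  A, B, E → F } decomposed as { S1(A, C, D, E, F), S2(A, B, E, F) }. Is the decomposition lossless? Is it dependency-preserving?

lossy but dependency-preserving

Lossless test: (A, E, F)⁺ = {A, D, E, F}, which is a superkey of neither fragment — lossy.
Dependency preservation: every FD's attributes lie within a single fragment, so each can be enforced locally — preserved.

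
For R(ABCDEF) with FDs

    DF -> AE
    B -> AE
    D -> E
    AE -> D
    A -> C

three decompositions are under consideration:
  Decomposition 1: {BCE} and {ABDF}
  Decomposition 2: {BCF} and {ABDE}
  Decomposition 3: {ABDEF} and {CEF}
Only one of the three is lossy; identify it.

Decomposition 3

Decomposition 1: common = {B}, closure = {ABCDE} → lossless.
Decomposition 2: common = {B}, closure = {ABCDE} → lossless.
Decomposition 3: common = {EF}, closure = {EF} → lossy.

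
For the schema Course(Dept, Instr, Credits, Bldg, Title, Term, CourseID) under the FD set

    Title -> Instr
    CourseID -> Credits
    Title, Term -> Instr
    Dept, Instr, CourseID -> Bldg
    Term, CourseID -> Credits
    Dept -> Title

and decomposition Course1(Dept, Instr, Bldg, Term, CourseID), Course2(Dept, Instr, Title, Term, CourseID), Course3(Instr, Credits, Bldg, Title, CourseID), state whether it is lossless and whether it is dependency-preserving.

Lossless test (chase): Rows 1 and 2 agree on CourseID; apply CourseID→Credits and equate their Credits entries. Rows 1 and 3 agree on CourseID; apply CourseID→Credits and equate their Credits entries. Rows 1 and 2 agree on Dept, Instr, CourseID; apply Dept, Instr, CourseID→Bldg and equate their Bldg entries. Rows 1 and 2 agree on Dept; apply Dept→Title and equate their Title entries. Row 1 is now all distinguished symbols — the join is lossless.
Dependency preservation: Term, CourseID → Credits is not contained in any single fragment, but the restricted closure of its left-hand side across the fragments still reaches the right-hand side; the remaining FDs each lie inside some fragment. All dependencies are preserved.

lossless and dependency-preserving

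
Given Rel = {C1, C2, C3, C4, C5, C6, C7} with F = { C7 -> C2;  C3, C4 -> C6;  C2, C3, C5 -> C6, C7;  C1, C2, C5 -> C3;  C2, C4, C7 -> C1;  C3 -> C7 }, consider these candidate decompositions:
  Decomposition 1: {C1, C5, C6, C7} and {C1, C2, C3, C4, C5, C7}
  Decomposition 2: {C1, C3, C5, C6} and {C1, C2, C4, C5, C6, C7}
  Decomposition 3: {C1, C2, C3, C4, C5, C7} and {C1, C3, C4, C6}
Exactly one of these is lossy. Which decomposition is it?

Decomposition 1: common = {C1, C5, C7}, closure = {C1, C2, C3, C5, C6, C7} → lossless.
Decomposition 2: common = {C1, C5, C6}, closure = {C1, C5, C6} → lossy.
Decomposition 3: common = {C1, C3, C4}, closure = {C1, C2, C3, C4, C6, C7} → lossless.

Decomposition 2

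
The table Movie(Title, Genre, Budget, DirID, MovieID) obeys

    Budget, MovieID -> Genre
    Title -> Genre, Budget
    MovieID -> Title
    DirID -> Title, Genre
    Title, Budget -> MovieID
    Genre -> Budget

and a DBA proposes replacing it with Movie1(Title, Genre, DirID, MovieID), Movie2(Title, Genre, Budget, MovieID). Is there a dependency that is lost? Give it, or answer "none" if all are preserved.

none

Budget, MovieID → Genre lies within Movie2.
Title → Genre, Budget lies within Movie2.
MovieID → Title lies within Movie1.
DirID → Title, Genre lies within Movie1.
Title, Budget → MovieID lies within Movie2.
Genre → Budget lies within Movie2.
Every dependency is enforceable on the fragments, so the decomposition is dependency-preserving.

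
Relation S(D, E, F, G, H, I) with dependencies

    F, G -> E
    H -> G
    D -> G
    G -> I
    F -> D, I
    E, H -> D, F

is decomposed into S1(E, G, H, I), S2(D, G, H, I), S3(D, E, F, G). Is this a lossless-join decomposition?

Chase test. Columns are D, E, F, G, H, I; row i has aⱼ where attribute j ∈ Si, else bᵢⱼ.
Initial tableau (one row per fragment):
  row 1: b11 a2 b13 a4 a5 a6
  row 2: a1 b22 b23 a4 a5 a6
  row 3: a1 a2 a3 a4 b35 b36
Rows 1 and 3 agree on G; apply G→I and equate their I entries.
No row becomes fully distinguished — the join is lossy.

No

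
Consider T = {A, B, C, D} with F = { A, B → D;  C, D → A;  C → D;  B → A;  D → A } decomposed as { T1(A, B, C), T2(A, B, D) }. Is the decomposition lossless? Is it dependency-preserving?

lossless but not dependency-preserving

Lossless test: (A, B)⁺ = {A, B, D}, which contains all of one fragment — lossless.
Dependency preservation: the restricted closure of {C} across the fragments never reaches {D}, so C → D cannot be enforced without a join — not preserved.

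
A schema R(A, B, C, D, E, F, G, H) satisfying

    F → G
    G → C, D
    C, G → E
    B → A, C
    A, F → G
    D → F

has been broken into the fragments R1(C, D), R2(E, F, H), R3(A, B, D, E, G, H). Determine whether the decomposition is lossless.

No

Chase test. Columns are A, B, C, D, E, F, G, H; row i has aⱼ where attribute j ∈ Ri, else bᵢⱼ.
Initial tableau (one row per fragment):
  row 1: b11 b12 a3 a4 b15 b16 b17 b18
  row 2: b21 b22 b23 b24 a5 a6 b27 a8
  row 3: a1 a2 b33 a4 a5 b36 a7 a8
Rows 1 and 3 agree on D; apply D→F and equate their F entries.
Rows 1 and 3 agree on F; apply F→G and equate their G entries.
Rows 1 and 3 agree on G; apply G→C, D and equate their C, D entries.
Rows 1 and 3 agree on C, G; apply C, G→E and equate their E entries.
No row becomes fully distinguished — the join is lossy.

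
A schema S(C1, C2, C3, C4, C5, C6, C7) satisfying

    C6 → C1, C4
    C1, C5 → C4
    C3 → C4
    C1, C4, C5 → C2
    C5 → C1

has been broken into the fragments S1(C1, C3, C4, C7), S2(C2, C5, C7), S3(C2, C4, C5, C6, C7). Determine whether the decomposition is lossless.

No

Chase test. Columns are C1, C2, C3, C4, C5, C6, C7; row i has aⱼ where attribute j ∈ Si, else bᵢⱼ.
Initial tableau (one row per fragment):
  row 1: a1 b12 a3 a4 b15 b16 a7
  row 2: b21 a2 b23 b24 a5 b26 a7
  row 3: b31 a2 b33 a4 a5 a6 a7
Rows 2 and 3 agree on C5; apply C5→C1 and equate their C1 entries.
Rows 2 and 3 agree on C1, C5; apply C1, C5→C4 and equate their C4 entries.
No row becomes fully distinguished — the join is lossy.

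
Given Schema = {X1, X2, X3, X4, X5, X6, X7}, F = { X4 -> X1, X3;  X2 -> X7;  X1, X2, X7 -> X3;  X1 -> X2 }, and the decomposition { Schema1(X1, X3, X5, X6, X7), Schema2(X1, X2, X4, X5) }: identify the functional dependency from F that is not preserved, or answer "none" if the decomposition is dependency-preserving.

X2 -> X7

Check X2 → X7: no single fragment contains all of {X2, X7}, and the restricted closure of {X2} across the fragments never reaches {X7}.
X4 → X1, X3 is preserved.
X1, X2, X7 → X3 is preserved.
X1 → X2 is preserved.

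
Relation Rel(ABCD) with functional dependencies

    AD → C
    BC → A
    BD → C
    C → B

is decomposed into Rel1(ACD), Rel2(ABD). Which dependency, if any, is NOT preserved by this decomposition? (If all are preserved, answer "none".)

Check C → B: no single fragment contains all of {BC}, and the restricted closure of {C} across the fragments never reaches {B}.
AD → C is preserved.
BC → A is preserved.
BD → C is preserved.

C → B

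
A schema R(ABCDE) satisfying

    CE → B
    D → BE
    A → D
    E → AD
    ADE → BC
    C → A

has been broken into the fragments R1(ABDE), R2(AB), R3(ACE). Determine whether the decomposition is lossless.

Chase test. Columns are ABCDE; row i has aⱼ where attribute j ∈ Ri, else bᵢⱼ.
Initial tableau (one row per fragment):
  row 1: a1 a2 b13 a4 a5
  row 2: a1 a2 b23 b24 b25
  row 3: a1 b32 a3 b34 a5
Rows 1 and 2 agree on A; apply A→D and equate their D entries.
Rows 1 and 3 agree on A; apply A→D and equate their D entries.
Rows 1 and 3 agree on ADE; apply ADE→BC and equate their BC entries.
Rows 1 and 2 agree on D; apply D→BE and equate their BE entries.
Rows 1 and 2 agree on ADE; apply ADE→BC and equate their BC entries.
Row 1 is now all distinguished symbols — the join is lossless.

Yes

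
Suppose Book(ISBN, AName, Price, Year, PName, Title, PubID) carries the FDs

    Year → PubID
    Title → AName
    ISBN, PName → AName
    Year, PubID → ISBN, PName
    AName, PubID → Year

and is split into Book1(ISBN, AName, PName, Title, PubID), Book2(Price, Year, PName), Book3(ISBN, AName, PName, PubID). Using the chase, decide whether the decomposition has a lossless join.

No

Chase test. Columns are ISBN, AName, Price, Year, PName, Title, PubID; row i has aⱼ where attribute j ∈ Booki, else bᵢⱼ.
Initial tableau (one row per fragment):
  row 1: a1 a2 b13 b14 a5 a6 a7
  row 2: b21 b22 a3 a4 a5 b26 b27
  row 3: a1 a2 b33 b34 a5 b36 a7
Rows 1 and 3 agree on AName, PubID; apply AName, PubID→Year and equate their Year entries.
No row becomes fully distinguished — the join is lossy.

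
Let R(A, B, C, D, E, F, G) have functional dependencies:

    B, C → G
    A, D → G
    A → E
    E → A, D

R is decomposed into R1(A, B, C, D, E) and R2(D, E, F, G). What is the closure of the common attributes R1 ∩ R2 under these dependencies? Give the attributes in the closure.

R1 ∩ R2 = {D, E}.
E → A, D applies, adding A
A, D → G applies, adding G
Closure: {A, D, E, G}.

A, D, E, G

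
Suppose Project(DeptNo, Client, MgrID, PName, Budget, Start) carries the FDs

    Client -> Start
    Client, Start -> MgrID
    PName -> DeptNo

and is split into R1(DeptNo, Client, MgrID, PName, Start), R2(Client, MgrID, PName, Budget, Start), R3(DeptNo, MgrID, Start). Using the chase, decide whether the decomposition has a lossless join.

Yes

Chase test. Columns are DeptNo, Client, MgrID, PName, Budget, Start; row i has aⱼ where attribute j ∈ Ri, else bᵢⱼ.
Initial tableau (one row per fragment):
  row 1: a1 a2 a3 a4 b15 a6
  row 2: b21 a2 a3 a4 a5 a6
  row 3: a1 b32 a3 b34 b35 a6
Rows 1 and 2 agree on PName; apply PName→DeptNo and equate their DeptNo entries.
Row 2 is now all distinguished symbols — the join is lossless.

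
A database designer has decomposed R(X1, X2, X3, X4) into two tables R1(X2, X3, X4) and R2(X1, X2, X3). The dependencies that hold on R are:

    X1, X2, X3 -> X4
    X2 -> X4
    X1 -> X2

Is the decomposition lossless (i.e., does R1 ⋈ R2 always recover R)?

Common attributes: R1 ∩ R2 = {X2, X3}.
Closure of {X2, X3}: X2 → X4 applies, adding X4. So (X2, X3)⁺ = {X2, X3, X4}.
This closure contains every attribute of R1, so R1 ∩ R2 → R1. The join is lossless.

Yes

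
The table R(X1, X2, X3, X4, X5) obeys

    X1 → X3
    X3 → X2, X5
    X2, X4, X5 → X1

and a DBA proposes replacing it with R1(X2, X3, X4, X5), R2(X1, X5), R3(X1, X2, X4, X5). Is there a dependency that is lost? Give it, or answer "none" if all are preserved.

Check X1 → X3: no single fragment contains all of {X1, X3}, and the restricted closure of {X1} across the fragments never reaches {X3}.
X3 → X2, X5 is preserved.
X2, X4, X5 → X1 is preserved.

X1 → X3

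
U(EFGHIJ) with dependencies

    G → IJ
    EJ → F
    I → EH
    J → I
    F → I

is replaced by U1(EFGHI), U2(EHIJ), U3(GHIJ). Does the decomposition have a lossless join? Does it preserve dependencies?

Lossless test (chase): Rows 1 and 3 agree on G; apply G→IJ and equate their IJ entries. Rows 1 and 2 agree on EJ; apply EJ→F and equate their F entries. Rows 1 and 3 agree on I; apply I→EH and equate their EH entries. Rows 1 and 3 agree on EJ; apply EJ→F and equate their F entries. Row 1 is now all distinguished symbols — the join is lossless.
Dependency preservation: the restricted closure of {EJ} across the fragments never reaches {F}, so EJ → F cannot be enforced without a join — not preserved.

lossless but not dependency-preserving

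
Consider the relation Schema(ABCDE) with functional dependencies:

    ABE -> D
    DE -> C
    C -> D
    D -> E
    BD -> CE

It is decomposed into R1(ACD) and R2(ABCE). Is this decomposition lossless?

Yes

Common attributes: R1 ∩ R2 = {AC}.
Closure of {AC}: C → D applies, adding D; D → E applies, adding E. So (AC)⁺ = {ACDE}.
This closure contains every attribute of R1, so R1 ∩ R2 → R1. The join is lossless.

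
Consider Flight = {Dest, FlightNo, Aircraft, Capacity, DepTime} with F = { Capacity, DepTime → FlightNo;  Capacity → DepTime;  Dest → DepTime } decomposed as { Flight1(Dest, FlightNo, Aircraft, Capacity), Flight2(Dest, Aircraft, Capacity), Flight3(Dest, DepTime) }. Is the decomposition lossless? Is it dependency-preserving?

Lossless test (chase): Rows 1 and 2 agree on Capacity; apply Capacity→DepTime and equate their DepTime entries. Rows 1 and 3 agree on Dest; apply Dest→DepTime and equate their DepTime entries. Rows 1 and 2 agree on Capacity, DepTime; apply Capacity, DepTime→FlightNo and equate their FlightNo entries. Row 1 is now all distinguished symbols — the join is lossless.
Dependency preservation: the restricted closure of {Capacity} across the fragments never reaches {DepTime}, so Capacity → DepTime cannot be enforced without a join — not preserved.

lossless but not dependency-preserving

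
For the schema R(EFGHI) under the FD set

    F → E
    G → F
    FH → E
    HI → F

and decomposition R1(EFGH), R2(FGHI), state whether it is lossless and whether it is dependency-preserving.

Lossless test: (FGH)⁺ = {EFGH}, which contains all of one fragment — lossless.
Dependency preservation: every FD's attributes lie within a single fragment, so each can be enforced locally — preserved.

lossless and dependency-preserving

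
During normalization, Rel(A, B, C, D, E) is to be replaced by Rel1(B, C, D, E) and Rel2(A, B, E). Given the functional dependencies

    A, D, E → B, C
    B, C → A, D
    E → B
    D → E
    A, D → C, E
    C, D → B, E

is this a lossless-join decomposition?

Common attributes: Rel1 ∩ Rel2 = {B, E}.
No dependency enlarges {B, E}, so (B, E)⁺ = {B, E}.
The closure contains neither all of Rel1 = {B, C, D, E} nor all of Rel2 = {A, B, E}, so the common attributes are not a superkey of either fragment. The join is lossy.

No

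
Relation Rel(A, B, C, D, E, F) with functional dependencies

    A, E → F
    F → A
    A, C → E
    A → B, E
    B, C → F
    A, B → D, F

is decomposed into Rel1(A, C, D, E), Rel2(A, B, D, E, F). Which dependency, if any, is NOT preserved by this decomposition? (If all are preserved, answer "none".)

Check B, C → F: no single fragment contains all of {B, C, F}, and the restricted closure of {B, C} across the fragments never reaches {F}.
A, E → F is preserved.
F → A is preserved.
A, C → E is preserved.
A → B, E is preserved.
A, B → D, F is preserved.

B, C → F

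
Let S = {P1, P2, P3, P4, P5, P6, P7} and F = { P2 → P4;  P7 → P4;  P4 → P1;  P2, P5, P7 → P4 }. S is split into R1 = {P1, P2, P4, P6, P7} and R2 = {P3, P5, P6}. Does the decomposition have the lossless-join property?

Common attributes: R1 ∩ R2 = {P6}.
No dependency enlarges {P6}, so (P6)⁺ = {P6}.
The closure contains neither all of R1 = {P1, P2, P4, P6, P7} nor all of R2 = {P3, P5, P6}, so the common attributes are not a superkey of either fragment. The join is lossy.

No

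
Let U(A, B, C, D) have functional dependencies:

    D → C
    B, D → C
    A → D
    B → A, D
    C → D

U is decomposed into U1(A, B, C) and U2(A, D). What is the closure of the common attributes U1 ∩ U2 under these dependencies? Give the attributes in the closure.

A, C, D

U1 ∩ U2 = {A}.
A → D applies, adding D
D → C applies, adding C
Closure: {A, C, D}.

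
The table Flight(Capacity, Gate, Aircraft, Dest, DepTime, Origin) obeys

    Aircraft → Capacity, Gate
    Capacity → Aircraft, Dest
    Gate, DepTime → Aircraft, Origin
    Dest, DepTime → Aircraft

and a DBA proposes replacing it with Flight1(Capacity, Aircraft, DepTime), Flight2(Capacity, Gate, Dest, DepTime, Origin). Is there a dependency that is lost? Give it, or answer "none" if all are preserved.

none

Aircraft → Capacity, Gate: restricted closure across fragments reaches Capacity, Gate.
Capacity → Aircraft, Dest: restricted closure across fragments reaches Aircraft, Dest.
Gate, DepTime → Aircraft, Origin: restricted closure across fragments reaches Aircraft, Origin.
Dest, DepTime → Aircraft: restricted closure across fragments reaches Aircraft.
Every dependency is enforceable on the fragments, so the decomposition is dependency-preserving.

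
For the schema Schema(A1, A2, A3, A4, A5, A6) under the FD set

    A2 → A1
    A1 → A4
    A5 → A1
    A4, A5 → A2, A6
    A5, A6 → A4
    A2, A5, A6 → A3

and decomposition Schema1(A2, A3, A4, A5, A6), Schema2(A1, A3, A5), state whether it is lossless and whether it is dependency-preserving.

lossless but not dependency-preserving

Lossless test: (A3, A5)⁺ = {A1, A2, A3, A4, A5, A6}, which contains all of one fragment — lossless.
Dependency preservation: the restricted closure of {A2} across the fragments never reaches {A1}, so A2 → A1 cannot be enforced without a join — not preserved.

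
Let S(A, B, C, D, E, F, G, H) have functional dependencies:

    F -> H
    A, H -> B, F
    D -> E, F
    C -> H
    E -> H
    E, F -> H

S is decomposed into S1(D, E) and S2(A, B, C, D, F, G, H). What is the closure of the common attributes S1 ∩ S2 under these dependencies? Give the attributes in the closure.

S1 ∩ S2 = {D}.
D → E, F applies, adding E, F
E → H applies, adding H
Closure: {D, E, F, H}.

D, E, F, H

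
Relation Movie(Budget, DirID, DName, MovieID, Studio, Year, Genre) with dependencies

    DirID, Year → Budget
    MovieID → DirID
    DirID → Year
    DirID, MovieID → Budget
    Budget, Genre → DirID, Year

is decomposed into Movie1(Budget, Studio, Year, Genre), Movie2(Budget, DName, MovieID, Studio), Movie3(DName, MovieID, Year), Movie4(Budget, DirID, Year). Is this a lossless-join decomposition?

No

Chase test. Columns are Budget, DirID, DName, MovieID, Studio, Year, Genre; row i has aⱼ where attribute j ∈ Moviei, else bᵢⱼ.
Initial tableau (one row per fragment):
  row 1: a1 b12 b13 b14 a5 a6 a7
  row 2: a1 b22 a3 a4 a5 b26 b27
  row 3: b31 b32 a3 a4 b35 a6 b37
  row 4: a1 a2 b43 b44 b45 a6 b47
Rows 2 and 3 agree on MovieID; apply MovieID→DirID and equate their DirID entries.
Rows 2 and 3 agree on DirID; apply DirID→Year and equate their Year entries.
Rows 2 and 3 agree on DirID, MovieID; apply DirID, MovieID→Budget and equate their Budget entries.
No row becomes fully distinguished — the join is lossy.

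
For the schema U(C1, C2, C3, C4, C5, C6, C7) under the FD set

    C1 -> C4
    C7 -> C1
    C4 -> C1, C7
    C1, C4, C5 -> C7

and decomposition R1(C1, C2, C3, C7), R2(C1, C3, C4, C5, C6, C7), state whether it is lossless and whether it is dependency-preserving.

Lossless test: (C1, C3, C7)⁺ = {C1, C3, C4, C7}, which is a superkey of neither fragment — lossy.
Dependency preservation: every FD's attributes lie within a single fragment, so each can be enforced locally — preserved.

lossy but dependency-preserving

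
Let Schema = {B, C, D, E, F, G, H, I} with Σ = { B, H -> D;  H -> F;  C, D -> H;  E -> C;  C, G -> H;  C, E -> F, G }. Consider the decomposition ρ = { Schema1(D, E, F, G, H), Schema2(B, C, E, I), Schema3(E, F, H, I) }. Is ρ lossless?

Chase test. Columns are B, C, D, E, F, G, H, I; row i has aⱼ where attribute j ∈ Schemai, else bᵢⱼ.
Initial tableau (one row per fragment):
  row 1: b11 b12 a3 a4 a5 a6 a7 b18
  row 2: a1 a2 b23 a4 b25 b26 b27 a8
  row 3: b31 b32 b33 a4 a5 b36 a7 a8
Rows 1 and 2 agree on E; apply E→C and equate their C entries.
Rows 1 and 3 agree on E; apply E→C and equate their C entries.
Rows 1 and 2 agree on C, E; apply C, E→F, G and equate their F, G entries.
Rows 1 and 3 agree on C, E; apply C, E→F, G and equate their F, G entries.
Rows 1 and 2 agree on C, G; apply C, G→H and equate their H entries.
No row becomes fully distinguished — the join is lossy.

No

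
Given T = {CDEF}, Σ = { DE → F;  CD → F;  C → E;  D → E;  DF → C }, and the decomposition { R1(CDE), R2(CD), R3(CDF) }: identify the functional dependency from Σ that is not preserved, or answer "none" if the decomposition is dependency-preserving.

none

DE → F: restricted closure across fragments reaches F.
CD → F lies within R3.
C → E lies within R1.
D → E lies within R1.
DF → C lies within R3.
Every dependency is enforceable on the fragments, so the decomposition is dependency-preserving.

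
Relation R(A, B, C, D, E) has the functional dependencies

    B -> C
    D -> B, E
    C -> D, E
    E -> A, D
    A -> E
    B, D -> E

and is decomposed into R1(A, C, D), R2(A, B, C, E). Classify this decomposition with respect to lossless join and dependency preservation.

lossless and dependency-preserving

Lossless test: (A, C)⁺ = {A, B, C, D, E}, which contains all of one fragment — lossless.
Dependency preservation: D → B, E; C → D, E; E → A, D; B, D → E are not contained in any single fragment, but the restricted closure of each left-hand side across the fragments still reaches the right-hand side; the remaining FDs each lie inside some fragment. All dependencies are preserved.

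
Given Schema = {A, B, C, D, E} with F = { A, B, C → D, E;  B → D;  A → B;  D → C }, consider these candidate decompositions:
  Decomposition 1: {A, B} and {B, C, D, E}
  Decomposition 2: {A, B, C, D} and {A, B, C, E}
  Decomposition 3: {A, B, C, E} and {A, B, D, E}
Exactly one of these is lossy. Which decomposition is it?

Decomposition 1

Decomposition 1: common = {B}, closure = {B, C, D} → lossy.
Decomposition 2: common = {A, B, C}, closure = {A, B, C, D, E} → lossless.
Decomposition 3: common = {A, B, E}, closure = {A, B, C, D, E} → lossless.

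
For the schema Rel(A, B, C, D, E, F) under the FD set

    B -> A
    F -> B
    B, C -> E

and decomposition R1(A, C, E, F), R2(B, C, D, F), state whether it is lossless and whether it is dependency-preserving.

lossless but not dependency-preserving

Lossless test: (C, F)⁺ = {A, B, C, E, F}, which contains all of one fragment — lossless.
Dependency preservation: the restricted closure of {B} across the fragments never reaches {A}, so B → A cannot be enforced without a join — not preserved.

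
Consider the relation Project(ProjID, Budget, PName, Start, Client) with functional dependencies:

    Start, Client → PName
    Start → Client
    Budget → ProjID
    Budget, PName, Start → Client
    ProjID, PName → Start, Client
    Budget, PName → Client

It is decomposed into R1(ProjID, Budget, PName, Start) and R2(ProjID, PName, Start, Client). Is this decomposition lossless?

Yes

Common attributes: R1 ∩ R2 = {ProjID, PName, Start}.
Closure of {ProjID, PName, Start}: Start → Client applies, adding Client. So (ProjID, PName, Start)⁺ = {ProjID, PName, Start, Client}.
This closure contains every attribute of R2, so R1 ∩ R2 → R2. The join is lossless.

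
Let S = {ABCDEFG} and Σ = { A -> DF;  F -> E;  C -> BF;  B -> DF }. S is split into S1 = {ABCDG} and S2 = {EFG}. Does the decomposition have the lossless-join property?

Common attributes: S1 ∩ S2 = {G}.
No dependency enlarges {G}, so (G)⁺ = {G}.
The closure contains neither all of S1 = {ABCDG} nor all of S2 = {EFG}, so the common attributes are not a superkey of either fragment. The join is lossy.

No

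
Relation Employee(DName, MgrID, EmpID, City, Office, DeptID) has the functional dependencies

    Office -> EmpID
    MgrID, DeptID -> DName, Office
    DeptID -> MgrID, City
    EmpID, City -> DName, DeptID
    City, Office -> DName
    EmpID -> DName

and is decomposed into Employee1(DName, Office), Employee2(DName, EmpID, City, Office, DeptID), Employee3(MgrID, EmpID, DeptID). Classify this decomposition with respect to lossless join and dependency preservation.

lossless and dependency-preserving

Lossless test (chase): Rows 1 and 2 agree on Office; apply Office→EmpID and equate their EmpID entries. Rows 2 and 3 agree on DeptID; apply DeptID→MgrID, City and equate their MgrID, City entries. Rows 2 and 3 agree on EmpID, City; apply EmpID, City→DName, DeptID and equate their DName, DeptID entries. Rows 2 and 3 agree on MgrID, DeptID; apply MgrID, DeptID→DName, Office and equate their DName, Office entries. Row 2 is now all distinguished symbols — the join is lossless.
Dependency preservation: MgrID, DeptID → DName, Office; DeptID → MgrID, City are not contained in any single fragment, but the restricted closure of each left-hand side across the fragments still reaches the right-hand side; the remaining FDs each lie inside some fragment. All dependencies are preserved.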